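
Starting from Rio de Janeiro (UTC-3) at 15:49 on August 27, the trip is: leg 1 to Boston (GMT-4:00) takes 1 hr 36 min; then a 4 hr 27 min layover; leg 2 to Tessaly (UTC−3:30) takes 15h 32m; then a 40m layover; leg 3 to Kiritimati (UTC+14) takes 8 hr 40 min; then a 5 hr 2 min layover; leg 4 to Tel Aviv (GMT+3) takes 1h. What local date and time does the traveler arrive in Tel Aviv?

Convert departure to UTC: 15:49 + 3:00 = 18:49 UTC on Aug 27.
Add 1 hour and 36 minutes leg 1 → 20:25 UTC.
Add 4 hours 27 minutes layover in Boston → 00:52 UTC (Aug 28).
Add 15 hours 32 minutes leg 2 → 16:24 UTC.
Add 40 minutes layover in Tessaly → 17:04 UTC.
Add 8 hours and 40 minutes leg 3 → 01:44 UTC (Aug 29).
Add 5 hours 2 minutes layover in Kiritimati → 06:46 UTC.
Add 1 hour leg 4 → 07:46 UTC.
Tel Aviv is UTC+3:00, so local arrival = 07:46 + 3:00 = 10:46 on Aug 29.

10:46 on August 29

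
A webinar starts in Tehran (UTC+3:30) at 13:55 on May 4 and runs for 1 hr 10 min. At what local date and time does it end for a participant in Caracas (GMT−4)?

07:35 on May 4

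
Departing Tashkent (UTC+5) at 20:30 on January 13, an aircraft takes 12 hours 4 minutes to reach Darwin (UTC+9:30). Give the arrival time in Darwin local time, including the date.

13:04 on January 14

Convert departure to UTC: 20:30 − 5:00 = 15:30 UTC on Jan 13.
Add 12 hours 4 minutes travel time → 03:34 UTC (Jan 14).
Darwin is UTC+9:30, so local arrival = 03:34 + 9:30 = 13:04 on Jan 14.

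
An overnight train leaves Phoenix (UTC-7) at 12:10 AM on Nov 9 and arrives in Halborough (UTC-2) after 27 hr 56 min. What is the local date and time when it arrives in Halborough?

Halborough is 5:00 ahead of Phoenix.
After 27 hours and 56 minutes it is 4:06 AM (Nov 10) in Phoenix.
Shift by the zone difference: 4:06 AM + 5:00 = 9:06 AM on Nov 10 in Halborough.

9:06 AM on November 10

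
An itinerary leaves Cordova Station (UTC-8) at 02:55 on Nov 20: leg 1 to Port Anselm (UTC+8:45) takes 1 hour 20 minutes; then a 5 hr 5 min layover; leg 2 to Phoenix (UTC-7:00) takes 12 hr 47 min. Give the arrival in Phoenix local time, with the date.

23:07 on November 20

Convert departure to UTC: 02:55 + 8:00 = 10:55 UTC on Nov 20.
Add 1 hour and 20 minutes leg 1 → 12:15 UTC.
Add 5 hours 5 minutes layover in Port Anselm → 17:20 UTC.
Add 12 hours and 47 minutes leg 2 → 06:07 UTC (Nov 21).
Phoenix is UTC−7:00, so local arrival = 06:07 − 7:00 = 23:07 on Nov 20.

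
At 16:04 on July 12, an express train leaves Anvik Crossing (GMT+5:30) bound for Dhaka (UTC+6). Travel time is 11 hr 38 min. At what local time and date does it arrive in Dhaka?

Dhaka is 0:30 ahead of Anvik Crossing.
After 11 hours 38 minutes it is 03:42 (Jul 13) in Anvik Crossing.
Shift by the zone difference: 03:42 + 0:30 = 04:12 on Jul 13 in Dhaka.

04:12 on July 13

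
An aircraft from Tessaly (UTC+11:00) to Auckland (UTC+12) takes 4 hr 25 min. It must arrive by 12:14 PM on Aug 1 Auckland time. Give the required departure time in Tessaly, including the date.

6:49 AM on August 1

Target arrival in UTC: 12:14 PM − 12:00 = 12:14 AM on Aug 1.
Subtract 4 hours and 25 minutes → departure 7:49 PM UTC on Jul 31.
Tessaly is UTC+11:00: 7:49 PM + 11:00 = 6:49 AM on Aug 1.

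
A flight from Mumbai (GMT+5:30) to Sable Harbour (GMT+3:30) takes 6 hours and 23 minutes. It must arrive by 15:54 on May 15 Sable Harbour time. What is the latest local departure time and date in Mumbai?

Target arrival in UTC: 15:54 − 3:30 = 12:24 on May 15.
Subtract 6 hours and 23 minutes → departure 06:01 UTC on May 15.
Mumbai is UTC+5:30: 06:01 + 5:30 = 11:31 on May 15.

11:31 on May 15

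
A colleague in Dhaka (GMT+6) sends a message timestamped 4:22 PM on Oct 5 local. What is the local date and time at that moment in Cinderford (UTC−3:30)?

In UTC: 4:22 PM − 6:00 = 10:22 AM on Oct 5.
Cinderford is UTC−3:30: 10:22 AM − 3:30 = 6:52 AM on Oct 5.

6:52 AM on October 5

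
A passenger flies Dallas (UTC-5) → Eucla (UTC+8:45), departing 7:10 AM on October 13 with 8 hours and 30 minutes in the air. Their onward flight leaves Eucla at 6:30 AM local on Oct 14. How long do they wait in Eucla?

Convert departure to UTC: 7:10 AM + 5:00 = 12:10 PM UTC on Oct 13.
Add 8 hours and 30 minutes flight time → 8:40 PM UTC.
Eucla is UTC+8:45, so local arrival = 8:40 PM + 8:45 = 5:25 AM on Oct 14.
Layover = 6:30 AM − 5:25 AM = 1 hour 5 minutes.

1 hour 5 minutes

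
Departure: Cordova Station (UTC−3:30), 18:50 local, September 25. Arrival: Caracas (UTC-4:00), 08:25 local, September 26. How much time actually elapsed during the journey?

Departure in UTC: 18:50 + 3:30 = 22:20 on Sep 25.
Arrival in UTC: 08:25 + 4:00 = 12:25 on Sep 26.
Elapsed = 12:25 − 22:20 (+1 day) = 14 hours 5 minutes.

14 hours 5 minutes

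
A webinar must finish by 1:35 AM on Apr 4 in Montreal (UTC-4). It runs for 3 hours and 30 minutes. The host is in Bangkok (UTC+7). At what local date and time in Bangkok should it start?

Target end time in UTC: 1:35 AM + 4:00 = 5:35 AM on Apr 4.
Subtract 3 hours and 30 minutes → start 2:05 AM UTC on Apr 4.
Bangkok is UTC+7:00: 2:05 AM + 7:00 = 9:05 AM on Apr 4.

9:05 AM on April 4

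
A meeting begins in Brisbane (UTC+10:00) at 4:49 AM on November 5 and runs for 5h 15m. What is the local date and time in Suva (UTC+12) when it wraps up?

12:04 PM on November 5

Suva is 2:00 ahead of Brisbane.
After 5 hours 15 minutes it is 10:04 AM in Brisbane.
Shift by the zone difference: 10:04 AM + 2:00 = 12:04 PM on Nov 5 in Suva.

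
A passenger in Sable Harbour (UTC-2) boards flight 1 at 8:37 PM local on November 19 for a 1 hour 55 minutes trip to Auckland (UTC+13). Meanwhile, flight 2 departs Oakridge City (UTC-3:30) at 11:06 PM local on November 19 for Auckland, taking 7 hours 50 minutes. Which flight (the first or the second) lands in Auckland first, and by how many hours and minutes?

the first, by 9 hours 54 minutes

Flight 1 in UTC: 8:37 PM + 2:00 = 10:37 PM on Nov 19.
+1 hour and 55 minutes → arrive 12:32 AM UTC on Nov 20.
Flight 2 in UTC: 11:06 PM + 3:30 = 2:36 AM on Nov 20.
+7 hours 50 minutes → arrive 10:26 AM UTC on Nov 20.
Flight 1 lands earlier by 9 hours 54 minutes.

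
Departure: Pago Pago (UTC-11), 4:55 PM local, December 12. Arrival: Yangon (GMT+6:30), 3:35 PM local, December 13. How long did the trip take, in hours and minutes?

Departure in UTC: 4:55 PM + 11:00 = 3:55 AM on Dec 13.
Arrival in UTC: 3:35 PM − 6:30 = 9:05 AM on Dec 13.
Elapsed = 9:05 AM − 3:55 AM = 5 hours 10 minutes.

5 hours 10 minutes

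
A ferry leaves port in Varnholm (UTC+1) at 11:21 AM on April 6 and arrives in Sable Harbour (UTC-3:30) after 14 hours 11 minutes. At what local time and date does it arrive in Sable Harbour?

9:02 PM on April 6

Convert departure to UTC: 11:21 AM − 1:00 = 10:21 AM UTC on Apr 6.
Add 14 hours and 11 minutes travel time → 12:32 AM UTC (Apr 7).
Sable Harbour is UTC−3:30, so local arrival = 12:32 AM − 3:30 = 9:02 PM on Apr 6.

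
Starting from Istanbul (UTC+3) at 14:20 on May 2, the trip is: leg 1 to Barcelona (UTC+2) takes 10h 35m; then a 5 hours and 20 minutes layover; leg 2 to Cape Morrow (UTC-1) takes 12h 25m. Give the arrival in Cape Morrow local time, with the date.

14:40 on May 3

Convert departure to UTC: 14:20 − 3:00 = 11:20 UTC on May 2.
Add 10 hours 35 minutes leg 1 → 21:55 UTC.
Add 5 hours 20 minutes layover in Barcelona → 03:15 UTC (May 3).
Add 12 hours 25 minutes leg 2 → 15:40 UTC.
Cape Morrow is UTC−1:00, so local arrival = 15:40 − 1:00 = 14:40 on May 3.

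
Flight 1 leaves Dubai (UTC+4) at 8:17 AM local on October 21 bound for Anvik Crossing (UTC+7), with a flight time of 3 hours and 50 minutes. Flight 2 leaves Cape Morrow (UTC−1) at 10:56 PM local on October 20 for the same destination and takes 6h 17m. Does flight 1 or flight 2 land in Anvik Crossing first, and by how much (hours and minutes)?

the second, by 1 hour 54 minutes

Flight 1 in UTC: 8:17 AM − 4:00 = 4:17 AM on Oct 21.
+3 hours 50 minutes → arrive 8:07 AM UTC on Oct 21.
Flight 2 in UTC: 10:56 PM + 1:00 = 11:56 PM on Oct 20.
+6 hours 17 minutes → arrive 6:13 AM UTC on Oct 21.
Flight 2 lands earlier by 1 hour 54 minutes.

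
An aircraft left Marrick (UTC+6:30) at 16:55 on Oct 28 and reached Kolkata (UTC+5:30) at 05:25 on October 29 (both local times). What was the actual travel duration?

13 hours 30 minutes

Departure in UTC: 16:55 − 6:30 = 10:25 on Oct 28.
Arrival in UTC: 05:25 − 5:30 = 23:55 on Oct 28.
Elapsed = 23:55 − 10:25 = 13 hours 30 minutes.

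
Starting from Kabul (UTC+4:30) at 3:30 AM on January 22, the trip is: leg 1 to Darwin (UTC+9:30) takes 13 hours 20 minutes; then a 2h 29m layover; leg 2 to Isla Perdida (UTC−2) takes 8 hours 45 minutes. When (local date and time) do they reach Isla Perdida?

9:34 PM on January 22

Convert departure to UTC: 3:30 AM − 4:30 = 11:00 PM UTC on Jan 21.
Add 13 hours 20 minutes leg 1 → 12:20 PM UTC (Jan 22).
Add 2 hours 29 minutes layover in Darwin → 2:49 PM UTC.
Add 8 hours and 45 minutes leg 2 → 11:34 PM UTC.
Isla Perdida is UTC−2:00, so local arrival = 11:34 PM − 2:00 = 9:34 PM on Jan 22.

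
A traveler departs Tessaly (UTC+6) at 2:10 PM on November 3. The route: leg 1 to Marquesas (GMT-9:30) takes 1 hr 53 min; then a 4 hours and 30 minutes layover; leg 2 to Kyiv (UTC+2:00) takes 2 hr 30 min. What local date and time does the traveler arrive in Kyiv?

7:03 PM on Nov 3

Convert departure to UTC: 2:10 PM − 6:00 = 8:10 AM UTC on Nov 3.
Add 1 hour and 53 minutes leg 1 → 10:03 AM UTC.
Add 4 hours 30 minutes layover in Marquesas → 2:33 PM UTC.
Add 2 hours 30 minutes leg 2 → 5:03 PM UTC.
Kyiv is UTC+2:00, so local arrival = 5:03 PM + 2:00 = 7:03 PM on Nov 3.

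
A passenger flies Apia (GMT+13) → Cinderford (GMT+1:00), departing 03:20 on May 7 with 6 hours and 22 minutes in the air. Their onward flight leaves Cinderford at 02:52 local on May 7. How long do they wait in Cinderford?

Convert departure to UTC: 03:20 − 13:00 = 14:20 UTC on May 6.
Add 6 hours 22 minutes flight time → 20:42 UTC.
Cinderford is UTC+1:00, so local arrival = 20:42 + 1:00 = 21:42 on May 6.
Layover = 02:52 − 21:42 (+1 day) = 5 hours 10 minutes.

5 hours 10 minutes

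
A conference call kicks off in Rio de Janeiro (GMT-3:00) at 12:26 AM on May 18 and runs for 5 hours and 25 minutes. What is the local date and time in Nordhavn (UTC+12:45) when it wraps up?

Convert start to UTC: 12:26 AM + 3:00 = 3:26 AM UTC on May 18.
Add 5 hours and 25 minutes duration → 8:51 AM UTC.
Nordhavn is UTC+12:45, so local end time = 8:51 AM + 12:45 = 9:36 PM on May 18.

9:36 PM on May 18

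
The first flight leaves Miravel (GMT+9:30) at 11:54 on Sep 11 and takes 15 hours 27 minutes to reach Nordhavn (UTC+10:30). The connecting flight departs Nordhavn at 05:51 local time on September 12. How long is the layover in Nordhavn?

1 hour 30 minutes

Convert departure to UTC: 11:54 − 9:30 = 02:24 UTC on Sep 11.
Add 15 hours and 27 minutes flight time → 17:51 UTC.
Nordhavn is UTC+10:30, so local arrival = 17:51 + 10:30 = 04:21 on Sep 12.
Layover = 05:51 − 04:21 = 1 hour 30 minutes.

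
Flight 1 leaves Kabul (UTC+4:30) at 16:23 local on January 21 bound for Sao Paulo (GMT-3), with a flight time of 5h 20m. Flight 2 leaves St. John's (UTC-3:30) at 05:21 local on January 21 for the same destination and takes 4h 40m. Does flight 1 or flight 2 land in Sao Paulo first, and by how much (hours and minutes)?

the second, by 3 hours 42 minutes

Flight 1 in UTC: 16:23 − 4:30 = 11:53 on Jan 21.
+5 hours 20 minutes → arrive 17:13 UTC on Jan 21.
Flight 2 in UTC: 05:21 + 3:30 = 08:51 on Jan 21.
+4 hours and 40 minutes → arrive 13:31 UTC on Jan 21.
Flight 2 lands earlier by 3 hours 42 minutes.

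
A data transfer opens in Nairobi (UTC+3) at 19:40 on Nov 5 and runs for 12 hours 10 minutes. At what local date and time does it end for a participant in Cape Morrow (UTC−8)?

Convert start to UTC: 19:40 − 3:00 = 16:40 UTC on Nov 5.
Add 12 hours and 10 minutes duration → 04:50 UTC (Nov 6).
Cape Morrow is UTC−8:00, so local end time = 04:50 − 8:00 = 20:50 on Nov 5.

20:50 on Nov 5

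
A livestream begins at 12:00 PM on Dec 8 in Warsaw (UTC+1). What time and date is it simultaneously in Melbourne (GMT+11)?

10:00 PM on Dec 8

Melbourne is 10:00 ahead of Warsaw.
Shift by the zone difference: 12:00 PM + 10:00 = 10:00 PM on Dec 8 in Melbourne.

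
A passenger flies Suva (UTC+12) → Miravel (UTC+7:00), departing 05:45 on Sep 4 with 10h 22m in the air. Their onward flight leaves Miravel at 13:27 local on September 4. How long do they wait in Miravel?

2 hours 20 minutes

Convert departure to UTC: 05:45 − 12:00 = 17:45 UTC on Sep 3.
Add 10 hours 22 minutes flight time → 04:07 UTC (Sep 4).
Miravel is UTC+7:00, so local arrival = 04:07 + 7:00 = 11:07 on Sep 4.
Layover = 13:27 − 11:07 = 2 hours 20 minutes.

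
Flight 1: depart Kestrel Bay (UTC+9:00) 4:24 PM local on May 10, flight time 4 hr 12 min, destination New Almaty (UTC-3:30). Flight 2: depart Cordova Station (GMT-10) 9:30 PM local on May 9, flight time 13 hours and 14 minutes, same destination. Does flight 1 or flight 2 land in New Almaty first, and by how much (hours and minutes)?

Flight 1 in UTC: 4:24 PM − 9:00 = 7:24 AM on May 10.
+4 hours 12 minutes → arrive 11:36 AM UTC on May 10.
Flight 2 in UTC: 9:30 PM + 10:00 = 7:30 AM on May 10.
+13 hours 14 minutes → arrive 8:44 PM UTC on May 10.
Flight 1 lands earlier by 9 hours 8 minutes.

the first, by 9 hours 8 minutes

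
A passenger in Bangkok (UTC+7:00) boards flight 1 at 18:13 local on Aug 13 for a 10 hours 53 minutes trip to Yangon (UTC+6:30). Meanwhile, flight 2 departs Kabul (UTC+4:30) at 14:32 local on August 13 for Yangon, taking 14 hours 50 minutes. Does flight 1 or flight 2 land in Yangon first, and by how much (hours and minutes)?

the first, by 2 hours 46 minutes

Flight 1 in UTC: 18:13 − 7:00 = 11:13 on Aug 13.
+10 hours 53 minutes → arrive 22:06 UTC on Aug 13.
Flight 2 in UTC: 14:32 − 4:30 = 10:02 on Aug 13.
+14 hours 50 minutes → arrive 00:52 UTC on Aug 14.
Flight 1 lands earlier by 2 hours 46 minutes.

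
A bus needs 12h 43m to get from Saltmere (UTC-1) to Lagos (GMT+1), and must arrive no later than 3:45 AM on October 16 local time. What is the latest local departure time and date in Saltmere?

1:02 PM on Oct 15

Target arrival in UTC: 3:45 AM − 1:00 = 2:45 AM on Oct 16.
Subtract 12 hours 43 minutes → departure 2:02 PM UTC on Oct 15.
Saltmere is UTC−1:00: 2:02 PM − 1:00 = 1:02 PM on Oct 15.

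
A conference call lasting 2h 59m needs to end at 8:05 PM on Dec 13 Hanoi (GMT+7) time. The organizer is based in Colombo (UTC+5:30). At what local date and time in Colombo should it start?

3:36 PM on December 13

Target end time in UTC: 8:05 PM − 7:00 = 1:05 PM on Dec 13.
Subtract 2 hours 59 minutes → start 10:06 AM UTC on Dec 13.
Colombo is UTC+5:30: 10:06 AM + 5:30 = 3:36 PM on Dec 13.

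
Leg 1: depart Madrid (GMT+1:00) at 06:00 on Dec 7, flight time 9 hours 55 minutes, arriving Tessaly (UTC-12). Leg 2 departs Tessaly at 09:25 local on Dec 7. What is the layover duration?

Convert departure to UTC: 06:00 − 1:00 = 05:00 UTC on Dec 7.
Add 9 hours and 55 minutes flight time → 14:55 UTC.
Tessaly is UTC−12:00, so local arrival = 14:55 − 12:00 = 02:55 on Dec 7.
Layover = 09:25 − 02:55 = 6 hours 30 minutes.

6 hours 30 minutes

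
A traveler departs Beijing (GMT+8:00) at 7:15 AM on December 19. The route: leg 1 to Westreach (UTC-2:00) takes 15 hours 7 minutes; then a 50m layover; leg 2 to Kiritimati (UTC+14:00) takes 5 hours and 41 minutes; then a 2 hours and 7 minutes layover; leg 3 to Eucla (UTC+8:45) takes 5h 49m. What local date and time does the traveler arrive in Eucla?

Convert departure to UTC: 7:15 AM − 8:00 = 11:15 PM UTC on Dec 18.
Add 15 hours 7 minutes leg 1 → 2:22 PM UTC (Dec 19).
Add 50 minutes layover in Westreach → 3:12 PM UTC.
Add 5 hours and 41 minutes leg 2 → 8:53 PM UTC.
Add 2 hours and 7 minutes layover in Kiritimati → 11:00 PM UTC.
Add 5 hours and 49 minutes leg 3 → 4:49 AM UTC (Dec 20).
Eucla is UTC+8:45, so local arrival = 4:49 AM + 8:45 = 1:34 PM on Dec 20.

1:34 PM on December 20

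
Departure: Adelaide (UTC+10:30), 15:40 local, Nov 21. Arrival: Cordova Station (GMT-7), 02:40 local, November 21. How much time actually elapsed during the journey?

Cordova Station is 17:30 behind Adelaide.
Clock-face elapsed time (ignoring zones) is −13 hours.
Actual elapsed = −13 hours + 17:30 = 4 hours 30 minutes.

4 hours 30 minutes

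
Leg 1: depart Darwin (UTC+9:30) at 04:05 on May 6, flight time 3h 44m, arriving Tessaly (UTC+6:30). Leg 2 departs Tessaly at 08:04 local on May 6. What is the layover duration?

Convert departure to UTC: 04:05 − 9:30 = 18:35 UTC on May 5.
Add 3 hours and 44 minutes flight time → 22:19 UTC.
Tessaly is UTC+6:30, so local arrival = 22:19 + 6:30 = 04:49 on May 6.
Layover = 08:04 − 04:49 = 3 hours 15 minutes.

3 hours 15 minutes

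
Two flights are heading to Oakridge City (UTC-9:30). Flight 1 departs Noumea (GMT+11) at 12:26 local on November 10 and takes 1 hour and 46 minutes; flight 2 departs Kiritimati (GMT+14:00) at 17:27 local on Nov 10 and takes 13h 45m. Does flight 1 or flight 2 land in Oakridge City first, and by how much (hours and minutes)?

the first, by 14 hours

Flight 1 in UTC: 12:26 − 11:00 = 01:26 on Nov 10.
+1 hour 46 minutes → arrive 03:12 UTC on Nov 10.
Flight 2 in UTC: 17:27 − 14:00 = 03:27 on Nov 10.
+13 hours 45 minutes → arrive 17:12 UTC on Nov 10.
Flight 1 lands earlier by 14 hours.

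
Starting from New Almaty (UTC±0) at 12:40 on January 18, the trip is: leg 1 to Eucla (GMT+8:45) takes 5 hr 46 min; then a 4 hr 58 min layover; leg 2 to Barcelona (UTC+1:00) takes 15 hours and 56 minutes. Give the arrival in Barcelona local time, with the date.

New Almaty is at UTC+0, so departure is already 12:40 UTC on Jan 18.
Add 5 hours and 46 minutes leg 1 → 18:26 UTC.
Add 4 hours and 58 minutes layover in Eucla → 23:24 UTC.
Add 15 hours 56 minutes leg 2 → 15:20 UTC (Jan 19).
Barcelona is UTC+1:00, so local arrival = 15:20 + 1:00 = 16:20 on Jan 19.

16:20 on January 19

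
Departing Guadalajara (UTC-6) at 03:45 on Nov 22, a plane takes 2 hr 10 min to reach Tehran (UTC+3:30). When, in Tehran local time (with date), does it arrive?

Convert departure to UTC: 03:45 + 6:00 = 09:45 UTC on Nov 22.
Add 2 hours and 10 minutes travel time → 11:55 UTC.
Tehran is UTC+3:30, so local arrival = 11:55 + 3:30 = 15:25 on Nov 22.

15:25 on Nov 22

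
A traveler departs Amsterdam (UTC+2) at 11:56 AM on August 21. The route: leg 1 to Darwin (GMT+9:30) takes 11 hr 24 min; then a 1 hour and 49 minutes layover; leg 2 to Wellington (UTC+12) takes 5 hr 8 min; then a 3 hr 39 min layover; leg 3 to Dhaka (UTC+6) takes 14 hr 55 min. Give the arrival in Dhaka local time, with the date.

Convert departure to UTC: 11:56 AM − 2:00 = 9:56 AM UTC on Aug 21.
Add 11 hours 24 minutes leg 1 → 9:20 PM UTC.
Add 1 hour 49 minutes layover in Darwin → 11:09 PM UTC.
Add 5 hours 8 minutes leg 2 → 4:17 AM UTC (Aug 22).
Add 3 hours and 39 minutes layover in Wellington → 7:56 AM UTC.
Add 14 hours and 55 minutes leg 3 → 10:51 PM UTC.
Dhaka is UTC+6:00, so local arrival = 10:51 PM + 6:00 = 4:51 AM on Aug 23.

4:51 AM on August 23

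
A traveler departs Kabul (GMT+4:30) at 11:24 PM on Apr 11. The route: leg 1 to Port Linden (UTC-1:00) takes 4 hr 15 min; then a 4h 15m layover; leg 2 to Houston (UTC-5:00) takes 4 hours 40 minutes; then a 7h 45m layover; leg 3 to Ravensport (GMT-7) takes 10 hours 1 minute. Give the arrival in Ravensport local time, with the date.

6:50 PM on April 12

Convert departure to UTC: 11:24 PM − 4:30 = 6:54 PM UTC on Apr 11.
Add 4 hours and 15 minutes leg 1 → 11:09 PM UTC.
Add 4 hours and 15 minutes layover in Port Linden → 3:24 AM UTC (Apr 12).
Add 4 hours 40 minutes leg 2 → 8:04 AM UTC.
Add 7 hours and 45 minutes layover in Houston → 3:49 PM UTC.
Add 10 hours and 1 minute leg 3 → 1:50 AM UTC (Apr 13).
Ravensport is UTC−7:00, so local arrival = 1:50 AM − 7:00 = 6:50 PM on Apr 12.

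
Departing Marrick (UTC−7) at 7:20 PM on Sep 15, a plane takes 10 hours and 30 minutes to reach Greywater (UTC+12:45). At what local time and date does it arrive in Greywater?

1:35 AM on Sep 17

Convert departure to UTC: 7:20 PM + 7:00 = 2:20 AM UTC on Sep 16.
Add 10 hours and 30 minutes travel time → 12:50 PM UTC.
Greywater is UTC+12:45, so local arrival = 12:50 PM + 12:45 = 1:35 AM on Sep 17.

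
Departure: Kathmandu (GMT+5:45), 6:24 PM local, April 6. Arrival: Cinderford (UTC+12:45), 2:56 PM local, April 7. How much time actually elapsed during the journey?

Departure in UTC: 6:24 PM − 5:45 = 12:39 PM on Apr 6.
Arrival in UTC: 2:56 PM − 12:45 = 2:11 AM on Apr 7.
Elapsed = 2:11 AM − 12:39 PM (+1 day) = 13 hours 32 minutes.

13 hours 32 minutes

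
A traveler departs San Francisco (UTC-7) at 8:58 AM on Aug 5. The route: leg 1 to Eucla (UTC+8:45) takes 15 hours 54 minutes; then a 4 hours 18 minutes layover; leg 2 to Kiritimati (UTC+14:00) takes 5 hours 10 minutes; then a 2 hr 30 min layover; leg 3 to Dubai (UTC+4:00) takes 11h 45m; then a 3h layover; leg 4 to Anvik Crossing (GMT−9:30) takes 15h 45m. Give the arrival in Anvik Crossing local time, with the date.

4:50 PM on August 7

Convert departure to UTC: 8:58 AM + 7:00 = 3:58 PM UTC on Aug 5.
Add 15 hours and 54 minutes leg 1 → 7:52 AM UTC (Aug 6).
Add 4 hours and 18 minutes layover in Eucla → 12:10 PM UTC.
Add 5 hours 10 minutes leg 2 → 5:20 PM UTC.
Add 2 hours and 30 minutes layover in Kiritimati → 7:50 PM UTC.
Add 11 hours and 45 minutes leg 3 → 7:35 AM UTC (Aug 7).
Add 3 hours layover in Dubai → 10:35 AM UTC.
Add 15 hours and 45 minutes leg 4 → 2:20 AM UTC (Aug 8).
Anvik Crossing is UTC−9:30, so local arrival = 2:20 AM − 9:30 = 4:50 PM on Aug 7.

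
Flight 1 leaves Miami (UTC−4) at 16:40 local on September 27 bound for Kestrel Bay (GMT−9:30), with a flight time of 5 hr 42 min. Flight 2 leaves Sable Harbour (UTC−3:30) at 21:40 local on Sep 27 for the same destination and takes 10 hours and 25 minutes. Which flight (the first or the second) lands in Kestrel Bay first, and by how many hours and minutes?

the first, by 9 hours 13 minutes

Flight 1 in UTC: 16:40 + 4:00 = 20:40 on Sep 27.
+5 hours 42 minutes → arrive 02:22 UTC on Sep 28.
Flight 2 in UTC: 21:40 + 3:30 = 01:10 on Sep 28.
+10 hours 25 minutes → arrive 11:35 UTC on Sep 28.
Flight 1 lands earlier by 9 hours 13 minutes.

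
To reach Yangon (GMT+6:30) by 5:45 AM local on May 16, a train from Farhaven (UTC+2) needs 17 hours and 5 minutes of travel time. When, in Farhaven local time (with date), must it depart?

Target arrival in UTC: 5:45 AM − 6:30 = 11:15 PM on May 15.
Subtract 17 hours 5 minutes → departure 6:10 AM UTC on May 15.
Farhaven is UTC+2:00: 6:10 AM + 2:00 = 8:10 AM on May 15.

8:10 AM on May 15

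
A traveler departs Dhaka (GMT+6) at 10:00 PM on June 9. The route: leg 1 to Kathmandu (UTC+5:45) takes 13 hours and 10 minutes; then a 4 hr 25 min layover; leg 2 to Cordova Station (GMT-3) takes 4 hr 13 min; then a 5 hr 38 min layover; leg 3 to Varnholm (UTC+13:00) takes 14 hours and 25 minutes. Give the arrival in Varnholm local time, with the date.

10:51 PM on Jun 11

Convert departure to UTC: 10:00 PM − 6:00 = 4:00 PM UTC on Jun 9.
Add 13 hours 10 minutes leg 1 → 5:10 AM UTC (Jun 10).
Add 4 hours 25 minutes layover in Kathmandu → 9:35 AM UTC.
Add 4 hours 13 minutes leg 2 → 1:48 PM UTC.
Add 5 hours 38 minutes layover in Cordova Station → 7:26 PM UTC.
Add 14 hours 25 minutes leg 3 → 9:51 AM UTC (Jun 11).
Varnholm is UTC+13:00, so local arrival = 9:51 AM + 13:00 = 10:51 PM on Jun 11.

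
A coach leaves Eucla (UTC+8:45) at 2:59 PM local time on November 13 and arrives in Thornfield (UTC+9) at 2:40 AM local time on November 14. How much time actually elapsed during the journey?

11 hours 26 minutes

Thornfield is 0:15 ahead of Eucla.
Clock-face elapsed time (ignoring zones) is 11 hours 41 minutes.
Actual elapsed = 11 hours 41 minutes − 0:15 = 11 hours 26 minutes.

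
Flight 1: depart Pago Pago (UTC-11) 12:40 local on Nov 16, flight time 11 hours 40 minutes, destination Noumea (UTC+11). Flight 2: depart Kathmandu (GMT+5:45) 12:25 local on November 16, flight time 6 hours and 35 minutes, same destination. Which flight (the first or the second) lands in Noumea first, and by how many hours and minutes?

the second, by 22 hours 5 minutes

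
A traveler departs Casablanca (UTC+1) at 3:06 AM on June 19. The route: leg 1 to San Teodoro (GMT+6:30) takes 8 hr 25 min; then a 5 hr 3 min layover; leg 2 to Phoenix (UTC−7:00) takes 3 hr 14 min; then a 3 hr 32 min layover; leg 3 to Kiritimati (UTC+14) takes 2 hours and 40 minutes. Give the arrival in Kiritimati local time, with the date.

3:00 PM on June 20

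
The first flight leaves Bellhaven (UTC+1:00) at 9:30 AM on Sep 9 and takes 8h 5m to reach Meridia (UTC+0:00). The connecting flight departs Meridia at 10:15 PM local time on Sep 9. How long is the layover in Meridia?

Convert departure to UTC: 9:30 AM − 1:00 = 8:30 AM UTC on Sep 9.
Add 8 hours 5 minutes flight time → 4:35 PM UTC.
Meridia is UTC+0, so local arrival is the same: 4:35 PM on Sep 9.
Layover = 10:15 PM − 4:35 PM = 5 hours 40 minutes.

5 hours 40 minutes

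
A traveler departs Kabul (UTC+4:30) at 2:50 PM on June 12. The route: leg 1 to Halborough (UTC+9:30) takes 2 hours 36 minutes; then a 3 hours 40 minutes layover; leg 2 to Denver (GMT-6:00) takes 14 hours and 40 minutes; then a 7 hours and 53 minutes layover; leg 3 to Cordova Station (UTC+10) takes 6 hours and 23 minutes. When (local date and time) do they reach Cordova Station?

Convert departure to UTC: 2:50 PM − 4:30 = 10:20 AM UTC on Jun 12.
Add 2 hours 36 minutes leg 1 → 12:56 PM UTC.
Add 3 hours and 40 minutes layover in Halborough → 4:36 PM UTC.
Add 14 hours 40 minutes leg 2 → 7:16 AM UTC (Jun 13).
Add 7 hours 53 minutes layover in Denver → 3:09 PM UTC.
Add 6 hours and 23 minutes leg 3 → 9:32 PM UTC.
Cordova Station is UTC+10:00, so local arrival = 9:32 PM + 10:00 = 7:32 AM on Jun 14.

7:32 AM on June 14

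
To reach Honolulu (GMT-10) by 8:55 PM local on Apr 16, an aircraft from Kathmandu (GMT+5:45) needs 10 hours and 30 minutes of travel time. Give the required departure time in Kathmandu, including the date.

2:10 AM on April 17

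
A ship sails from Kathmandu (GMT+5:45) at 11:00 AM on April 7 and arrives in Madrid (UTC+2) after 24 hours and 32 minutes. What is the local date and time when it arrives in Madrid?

7:47 AM on Apr 8

Convert departure to UTC: 11:00 AM − 5:45 = 5:15 AM UTC on Apr 7.
Add 24 hours 32 minutes travel time → 5:47 AM UTC (Apr 8).
Madrid is UTC+2:00, so local arrival = 5:47 AM + 2:00 = 7:47 AM on Apr 8.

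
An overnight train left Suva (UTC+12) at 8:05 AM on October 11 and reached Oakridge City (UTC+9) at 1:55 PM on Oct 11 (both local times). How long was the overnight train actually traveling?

8 hours 50 minutes

Departure in UTC: 8:05 AM − 12:00 = 8:05 PM on Oct 10.
Arrival in UTC: 1:55 PM − 9:00 = 4:55 AM on Oct 11.
Elapsed = 4:55 AM − 8:05 PM (+1 day) = 8 hours 50 minutes.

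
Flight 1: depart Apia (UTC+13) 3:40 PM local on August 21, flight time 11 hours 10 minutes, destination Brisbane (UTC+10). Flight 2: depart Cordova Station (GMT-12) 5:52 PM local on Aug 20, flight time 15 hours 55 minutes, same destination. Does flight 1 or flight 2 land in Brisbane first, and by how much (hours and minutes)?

Flight 1 in UTC: 3:40 PM − 13:00 = 2:40 AM on Aug 21.
+11 hours and 10 minutes → arrive 1:50 PM UTC on Aug 21.
Flight 2 in UTC: 5:52 PM + 12:00 = 5:52 AM on Aug 21.
+15 hours 55 minutes → arrive 9:47 PM UTC on Aug 21.
Flight 1 lands earlier by 7 hours 57 minutes.

the first, by 7 hours 57 minutes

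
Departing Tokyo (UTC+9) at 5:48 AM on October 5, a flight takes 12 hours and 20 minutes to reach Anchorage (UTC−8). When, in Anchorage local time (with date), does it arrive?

1:08 AM on October 5

Convert departure to UTC: 5:48 AM − 9:00 = 8:48 PM UTC on Oct 4.
Add 12 hours and 20 minutes travel time → 9:08 AM UTC (Oct 5).
Anchorage is UTC−8:00, so local arrival = 9:08 AM − 8:00 = 1:08 AM on Oct 5.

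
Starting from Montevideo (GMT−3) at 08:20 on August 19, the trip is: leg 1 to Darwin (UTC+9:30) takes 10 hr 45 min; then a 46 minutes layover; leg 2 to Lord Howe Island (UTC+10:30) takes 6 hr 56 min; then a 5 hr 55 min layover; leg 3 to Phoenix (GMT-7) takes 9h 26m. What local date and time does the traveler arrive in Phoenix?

Convert departure to UTC: 08:20 + 3:00 = 11:20 UTC on Aug 19.
Add 10 hours 45 minutes leg 1 → 22:05 UTC.
Add 46 minutes layover in Darwin → 22:51 UTC.
Add 6 hours and 56 minutes leg 2 → 05:47 UTC (Aug 20).
Add 5 hours 55 minutes layover in Lord Howe Island → 11:42 UTC.
Add 9 hours 26 minutes leg 3 → 21:08 UTC.
Phoenix is UTC−7:00, so local arrival = 21:08 − 7:00 = 14:08 on Aug 20.

14:08 on August 20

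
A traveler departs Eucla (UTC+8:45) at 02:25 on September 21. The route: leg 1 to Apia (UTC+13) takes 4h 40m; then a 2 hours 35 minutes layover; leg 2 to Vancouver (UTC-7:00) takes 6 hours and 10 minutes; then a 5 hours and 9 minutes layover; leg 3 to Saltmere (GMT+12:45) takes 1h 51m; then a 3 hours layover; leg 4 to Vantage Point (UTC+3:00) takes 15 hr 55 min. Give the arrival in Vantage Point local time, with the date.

12:00 on September 22

Convert departure to UTC: 02:25 − 8:45 = 17:40 UTC on Sep 20.
Add 4 hours 40 minutes leg 1 → 22:20 UTC.
Add 2 hours 35 minutes layover in Apia → 00:55 UTC (Sep 21).
Add 6 hours and 10 minutes leg 2 → 07:05 UTC.
Add 5 hours 9 minutes layover in Vancouver → 12:14 UTC.
Add 1 hour and 51 minutes leg 3 → 14:05 UTC.
Add 3 hours layover in Saltmere → 17:05 UTC.
Add 15 hours and 55 minutes leg 4 → 09:00 UTC (Sep 22).
Vantage Point is UTC+3:00, so local arrival = 09:00 + 3:00 = 12:00 on Sep 22.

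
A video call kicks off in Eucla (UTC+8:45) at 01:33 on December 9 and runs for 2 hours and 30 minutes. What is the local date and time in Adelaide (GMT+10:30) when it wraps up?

Adelaide is 1:45 ahead of Eucla.
After 2 hours and 30 minutes it is 04:03 in Eucla.
Shift by the zone difference: 04:03 + 1:45 = 05:48 on Dec 9 in Adelaide.

05:48 on December 9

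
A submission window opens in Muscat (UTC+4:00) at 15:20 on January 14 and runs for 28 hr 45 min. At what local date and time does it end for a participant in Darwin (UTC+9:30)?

Convert start to UTC: 15:20 − 4:00 = 11:20 UTC on Jan 14.
Add 28 hours and 45 minutes duration → 16:05 UTC (Jan 15).
Darwin is UTC+9:30, so local end time = 16:05 + 9:30 = 01:35 on Jan 16.

01:35 on January 16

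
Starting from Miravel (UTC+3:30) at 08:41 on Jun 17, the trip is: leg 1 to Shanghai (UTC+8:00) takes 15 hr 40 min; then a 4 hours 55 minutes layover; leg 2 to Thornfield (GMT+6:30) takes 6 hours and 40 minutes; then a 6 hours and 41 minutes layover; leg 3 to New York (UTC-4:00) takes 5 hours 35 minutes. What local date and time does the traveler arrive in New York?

16:42 on June 18

Convert departure to UTC: 08:41 − 3:30 = 05:11 UTC on Jun 17.
Add 15 hours 40 minutes leg 1 → 20:51 UTC.
Add 4 hours and 55 minutes layover in Shanghai → 01:46 UTC (Jun 18).
Add 6 hours 40 minutes leg 2 → 08:26 UTC.
Add 6 hours and 41 minutes layover in Thornfield → 15:07 UTC.
Add 5 hours and 35 minutes leg 3 → 20:42 UTC.
New York is UTC−4:00, so local arrival = 20:42 − 4:00 = 16:42 on Jun 18.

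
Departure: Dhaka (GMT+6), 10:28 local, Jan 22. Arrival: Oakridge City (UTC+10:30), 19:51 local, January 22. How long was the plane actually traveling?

4 hours 53 minutes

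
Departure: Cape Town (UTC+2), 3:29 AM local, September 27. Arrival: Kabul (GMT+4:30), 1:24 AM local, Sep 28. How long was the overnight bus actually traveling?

Kabul is 2:30 ahead of Cape Town.
Clock-face elapsed time (ignoring zones) is 21 hours 55 minutes.
Actual elapsed = 21 hours 55 minutes − 2:30 = 19 hours 25 minutes.

19 hours 25 minutes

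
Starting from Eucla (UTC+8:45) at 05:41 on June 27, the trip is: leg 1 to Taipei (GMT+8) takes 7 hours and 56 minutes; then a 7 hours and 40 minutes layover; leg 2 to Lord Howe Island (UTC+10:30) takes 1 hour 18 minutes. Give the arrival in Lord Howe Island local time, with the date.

00:20 on Jun 28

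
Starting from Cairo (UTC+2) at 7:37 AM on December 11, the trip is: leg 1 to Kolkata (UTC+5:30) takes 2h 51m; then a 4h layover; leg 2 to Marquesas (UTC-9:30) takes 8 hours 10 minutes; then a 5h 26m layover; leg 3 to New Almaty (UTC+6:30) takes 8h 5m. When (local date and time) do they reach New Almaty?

Convert departure to UTC: 7:37 AM − 2:00 = 5:37 AM UTC on Dec 11.
Add 2 hours and 51 minutes leg 1 → 8:28 AM UTC.
Add 4 hours layover in Kolkata → 12:28 PM UTC.
Add 8 hours 10 minutes leg 2 → 8:38 PM UTC.
Add 5 hours 26 minutes layover in Marquesas → 2:04 AM UTC (Dec 12).
Add 8 hours and 5 minutes leg 3 → 10:09 AM UTC.
New Almaty is UTC+6:30, so local arrival = 10:09 AM + 6:30 = 4:39 PM on Dec 12.

4:39 PM on December 12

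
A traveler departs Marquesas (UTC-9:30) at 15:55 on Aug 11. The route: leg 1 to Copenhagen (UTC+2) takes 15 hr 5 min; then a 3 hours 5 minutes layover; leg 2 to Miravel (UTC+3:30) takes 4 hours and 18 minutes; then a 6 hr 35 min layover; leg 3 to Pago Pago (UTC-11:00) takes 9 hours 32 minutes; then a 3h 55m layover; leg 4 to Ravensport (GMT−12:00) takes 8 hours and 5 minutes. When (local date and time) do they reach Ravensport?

16:00 on Aug 13

Convert departure to UTC: 15:55 + 9:30 = 01:25 UTC on Aug 12.
Add 15 hours 5 minutes leg 1 → 16:30 UTC.
Add 3 hours and 5 minutes layover in Copenhagen → 19:35 UTC.
Add 4 hours 18 minutes leg 2 → 23:53 UTC.
Add 6 hours 35 minutes layover in Miravel → 06:28 UTC (Aug 13).
Add 9 hours 32 minutes leg 3 → 16:00 UTC.
Add 3 hours and 55 minutes layover in Pago Pago → 19:55 UTC.
Add 8 hours and 5 minutes leg 4 → 04:00 UTC (Aug 14).
Ravensport is UTC−12:00, so local arrival = 04:00 − 12:00 = 16:00 on Aug 13.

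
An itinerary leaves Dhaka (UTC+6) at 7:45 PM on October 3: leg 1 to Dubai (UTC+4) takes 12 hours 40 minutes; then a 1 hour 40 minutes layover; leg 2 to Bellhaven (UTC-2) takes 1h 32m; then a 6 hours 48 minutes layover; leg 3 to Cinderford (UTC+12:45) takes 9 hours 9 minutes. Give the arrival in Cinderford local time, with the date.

Convert departure to UTC: 7:45 PM − 6:00 = 1:45 PM UTC on Oct 3.
Add 12 hours 40 minutes leg 1 → 2:25 AM UTC (Oct 4).
Add 1 hour 40 minutes layover in Dubai → 4:05 AM UTC.
Add 1 hour 32 minutes leg 2 → 5:37 AM UTC.
Add 6 hours and 48 minutes layover in Bellhaven → 12:25 PM UTC.
Add 9 hours and 9 minutes leg 3 → 9:34 PM UTC.
Cinderford is UTC+12:45, so local arrival = 9:34 PM + 12:45 = 10:19 AM on Oct 5.

10:19 AM on October 5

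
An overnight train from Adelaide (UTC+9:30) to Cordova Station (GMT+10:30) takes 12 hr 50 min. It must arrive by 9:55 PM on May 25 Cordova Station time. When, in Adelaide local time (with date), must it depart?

8:05 AM on May 25

Target arrival in UTC: 9:55 PM − 10:30 = 11:25 AM on May 25.
Subtract 12 hours 50 minutes → departure 10:35 PM UTC on May 24.
Adelaide is UTC+9:30: 10:35 PM + 9:30 = 8:05 AM on May 25.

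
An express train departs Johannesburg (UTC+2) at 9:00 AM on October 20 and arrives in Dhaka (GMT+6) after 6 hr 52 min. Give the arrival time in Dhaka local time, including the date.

7:52 PM on Oct 20

Convert departure to UTC: 9:00 AM − 2:00 = 7:00 AM UTC on Oct 20.
Add 6 hours 52 minutes travel time → 1:52 PM UTC.
Dhaka is UTC+6:00, so local arrival = 1:52 PM + 6:00 = 7:52 PM on Oct 20.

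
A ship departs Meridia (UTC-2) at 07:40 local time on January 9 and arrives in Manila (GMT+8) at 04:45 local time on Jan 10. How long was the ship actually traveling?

11 hours 5 minutes

Manila is 10:00 ahead of Meridia.
Clock-face elapsed time (ignoring zones) is 21 hours 5 minutes.
Actual elapsed = 21 hours 5 minutes − 10:00 = 11 hours 5 minutes.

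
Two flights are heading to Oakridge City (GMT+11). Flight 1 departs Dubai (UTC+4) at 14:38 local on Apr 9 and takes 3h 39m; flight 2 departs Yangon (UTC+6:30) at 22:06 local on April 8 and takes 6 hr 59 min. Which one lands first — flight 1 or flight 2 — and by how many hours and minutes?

the second, by 15 hours 42 minutes

Flight 1 in UTC: 14:38 − 4:00 = 10:38 on Apr 9.
+3 hours 39 minutes → arrive 14:17 UTC on Apr 9.
Flight 2 in UTC: 22:06 − 6:30 = 15:36 on Apr 8.
+6 hours and 59 minutes → arrive 22:35 UTC on Apr 8.
Flight 2 lands earlier by 15 hours 42 minutes.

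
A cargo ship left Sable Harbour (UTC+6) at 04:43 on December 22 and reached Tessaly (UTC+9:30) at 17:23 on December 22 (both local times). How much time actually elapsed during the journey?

Departure in UTC: 04:43 − 6:00 = 22:43 on Dec 21.
Arrival in UTC: 17:23 − 9:30 = 07:53 on Dec 22.
Elapsed = 07:53 − 22:43 (+1 day) = 9 hours 10 minutes.

9 hours 10 minutes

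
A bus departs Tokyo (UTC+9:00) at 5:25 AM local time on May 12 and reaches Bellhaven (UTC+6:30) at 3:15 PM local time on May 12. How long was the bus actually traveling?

Bellhaven is 2:30 behind Tokyo.
Clock-face elapsed time (ignoring zones) is 9 hours 50 minutes.
Actual elapsed = 9 hours 50 minutes + 2:30 = 12 hours 20 minutes.

12 hours 20 minutes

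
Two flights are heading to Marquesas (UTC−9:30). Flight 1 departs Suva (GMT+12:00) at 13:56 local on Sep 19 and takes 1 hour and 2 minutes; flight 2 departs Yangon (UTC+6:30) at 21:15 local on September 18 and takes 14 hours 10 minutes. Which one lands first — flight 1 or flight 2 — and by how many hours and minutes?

Flight 1 in UTC: 13:56 − 12:00 = 01:56 on Sep 19.
+1 hour and 2 minutes → arrive 02:58 UTC on Sep 19.
Flight 2 in UTC: 21:15 − 6:30 = 14:45 on Sep 18.
+14 hours and 10 minutes → arrive 04:55 UTC on Sep 19.
Flight 1 lands earlier by 1 hour 57 minutes.

the first, by 1 hour 57 minutes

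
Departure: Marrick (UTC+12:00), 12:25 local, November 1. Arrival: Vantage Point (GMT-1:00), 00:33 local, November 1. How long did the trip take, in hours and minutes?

1 hour 8 minutes

Departure in UTC: 12:25 − 12:00 = 00:25 on Nov 1.
Arrival in UTC: 00:33 + 1:00 = 01:33 on Nov 1.
Elapsed = 01:33 − 00:25 = 1 hour 8 minutes.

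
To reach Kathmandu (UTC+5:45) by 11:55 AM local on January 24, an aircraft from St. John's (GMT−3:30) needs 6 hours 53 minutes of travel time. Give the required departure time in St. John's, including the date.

Target arrival in UTC: 11:55 AM − 5:45 = 6:10 AM on Jan 24.
Subtract 6 hours 53 minutes → departure 11:17 PM UTC on Jan 23.
St. John's is UTC−3:30: 11:17 PM − 3:30 = 7:47 PM on Jan 23.

7:47 PM on Jan 23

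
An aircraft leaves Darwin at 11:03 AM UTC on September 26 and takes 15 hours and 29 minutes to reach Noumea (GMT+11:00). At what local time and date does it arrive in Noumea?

1:32 PM on September 27

Departure is given in UTC: 11:03 AM on Sep 26.
Add 15 hours 29 minutes → 2:32 AM UTC (Sep 27).
Noumea is UTC+11:00: 2:32 AM + 11:00 = 1:32 PM on Sep 27.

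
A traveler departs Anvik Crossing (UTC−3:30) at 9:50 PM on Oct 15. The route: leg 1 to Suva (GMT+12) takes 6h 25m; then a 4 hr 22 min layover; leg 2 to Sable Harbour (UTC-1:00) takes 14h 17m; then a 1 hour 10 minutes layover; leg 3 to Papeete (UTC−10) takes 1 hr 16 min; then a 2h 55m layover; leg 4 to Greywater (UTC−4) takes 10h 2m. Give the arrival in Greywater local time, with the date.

1:47 PM on October 17

Convert departure to UTC: 9:50 PM + 3:30 = 1:20 AM UTC on Oct 16.
Add 6 hours and 25 minutes leg 1 → 7:45 AM UTC.
Add 4 hours and 22 minutes layover in Suva → 12:07 PM UTC.
Add 14 hours and 17 minutes leg 2 → 2:24 AM UTC (Oct 17).
Add 1 hour and 10 minutes layover in Sable Harbour → 3:34 AM UTC.
Add 1 hour and 16 minutes leg 3 → 4:50 AM UTC.
Add 2 hours 55 minutes layover in Papeete → 7:45 AM UTC.
Add 10 hours and 2 minutes leg 4 → 5:47 PM UTC.
Greywater is UTC−4:00, so local arrival = 5:47 PM − 4:00 = 1:47 PM on Oct 17.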